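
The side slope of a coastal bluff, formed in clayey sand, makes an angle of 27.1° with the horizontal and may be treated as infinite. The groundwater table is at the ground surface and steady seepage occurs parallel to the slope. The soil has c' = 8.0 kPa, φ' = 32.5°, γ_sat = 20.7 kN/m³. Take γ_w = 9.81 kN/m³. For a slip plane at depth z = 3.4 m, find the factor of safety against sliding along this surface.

FS = 0.94

With seepage parallel to the slope and the water table at the surface, the effective normal stress on the slip plane uses the buoyant unit weight γ' = γ_sat − γ_w while the driving shear stress uses γ_sat:
FS = [c' + γ' z cos²β tanφ'] / [γ_sat z sinβ cosβ]
γ' = 20.7 − 9.81 = 10.89 kN/m³
Numerator = 8.0 + 10.89·3.4·cos²27.1°·tan32.5° = 8.0 + 10.89·3.4·0.7925·0.6371 = 26.693 kPa
Denominator = 20.7·3.4·sin27.1°·cos27.1° = 20.7·3.4·0.4555·0.8902 = 28.541 kPa
FS = 26.693 / 28.541 = 0.935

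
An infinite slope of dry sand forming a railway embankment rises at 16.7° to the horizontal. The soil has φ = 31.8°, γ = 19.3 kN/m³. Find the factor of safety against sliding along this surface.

For a dry cohesionless infinite slope the factor of safety is FS = tanφ / tanβ.
FS = tan31.8° / tan16.7° = 0.6200 / 0.3000 = 2.067

FS = 2.07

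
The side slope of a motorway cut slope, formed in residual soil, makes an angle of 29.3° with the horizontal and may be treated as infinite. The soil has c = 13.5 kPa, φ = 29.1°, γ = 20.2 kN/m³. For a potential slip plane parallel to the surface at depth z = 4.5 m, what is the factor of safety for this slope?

For an infinite slope with a slip plane parallel to the surface (no pore pressure): FS = [c + γz cos²β tanφ] / [γz sinβ cosβ].
γz = 20.2·4.5 = 90.90 kN/m²
Numerator = 13.5 + 90.90·cos²29.3°·tan29.1° = 13.5 + 90.90·0.7605·0.5566 = 51.977 kPa
Denominator = 90.90·sin29.3°·cos29.3° = 90.90·0.4894·0.8721 = 38.794 kPa
FS = 51.977 / 38.794 = 1.340

FS = 1.34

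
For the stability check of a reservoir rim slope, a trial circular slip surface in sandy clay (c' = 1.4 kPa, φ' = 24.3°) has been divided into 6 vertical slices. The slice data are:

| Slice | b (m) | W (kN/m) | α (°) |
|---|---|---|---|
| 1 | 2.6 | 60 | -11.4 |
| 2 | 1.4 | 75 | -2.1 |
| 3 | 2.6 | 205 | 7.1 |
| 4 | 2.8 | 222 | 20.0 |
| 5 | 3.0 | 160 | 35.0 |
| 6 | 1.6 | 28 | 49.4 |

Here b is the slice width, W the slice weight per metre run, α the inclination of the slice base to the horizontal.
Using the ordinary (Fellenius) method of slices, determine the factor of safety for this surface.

FS = 1.68

Ordinary method of slices: FS = Σ[c'·Δl_i + (W_i cosα_i)·tanφ'] / Σ W_i sinα_i, with Δl_i = b_i / cosα_i.
Slice 1: Δl = 2.6/cos(-11.4°) = 2.652 m; N'_1 = 60·cos(-11.4°) = 58.8; c'Δl = 3.71; W sinα = -11.9
Slice 2: Δl = 1.4/cos(-2.1°) = 1.401 m; N'_2 = 75·cos(-2.1°) = 74.9; c'Δl = 1.96; W sinα = -2.7
Slice 3: Δl = 2.6/cos7.1° = 2.620 m; N'_3 = 205·cos7.1° = 203.4; c'Δl = 3.67; W sinα = 25.3
Slice 4: Δl = 2.8/cos20.0° = 2.980 m; N'_4 = 222·cos20.0° = 208.6; c'Δl = 4.17; W sinα = 75.9
Slice 5: Δl = 3.0/cos35.0° = 3.662 m; N'_5 = 160·cos35.0° = 131.1; c'Δl = 5.13; W sinα = 91.8
Slice 6: Δl = 1.6/cos49.4° = 2.459 m; N'_6 = 28·cos49.4° = 18.2; c'Δl = 3.44; W sinα = 21.3
Σc'Δl = 22.1 kN/m; ΣN' = 695.1 kN/m; ΣW sinα = 199.7 kN/m
Resisting = 22.1 + 695.1·tan24.3° = 22.1 + 313.8 = 335.9 kN/m
FS = 335.9 / 199.7 = 1.682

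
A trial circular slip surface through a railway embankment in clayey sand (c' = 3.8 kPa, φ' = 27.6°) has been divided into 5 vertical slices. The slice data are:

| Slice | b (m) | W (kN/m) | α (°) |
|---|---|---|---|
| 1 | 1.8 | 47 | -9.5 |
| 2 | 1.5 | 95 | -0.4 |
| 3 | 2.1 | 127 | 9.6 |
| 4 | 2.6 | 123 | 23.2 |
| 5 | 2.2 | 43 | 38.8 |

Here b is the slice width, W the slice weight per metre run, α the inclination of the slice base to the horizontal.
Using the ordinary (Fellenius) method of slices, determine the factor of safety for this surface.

Ordinary method of slices: FS = Σ[c'·Δl_i + (W_i cosα_i)·tanφ'] / Σ W_i sinα_i, with Δl_i = b_i / cosα_i.
Slice 1: Δl = 1.8/cos(-9.5°) = 1.825 m; N'_1 = 47·cos(-9.5°) = 46.4; c'Δl = 6.94; W sinα = -7.8
Slice 2: Δl = 1.5/cos(-0.4°) = 1.500 m; N'_2 = 95·cos(-0.4°) = 95.0; c'Δl = 5.70; W sinα = -0.7
Slice 3: Δl = 2.1/cos9.6° = 2.130 m; N'_3 = 127·cos9.6° = 125.2; c'Δl = 8.09; W sinα = 21.2
Slice 4: Δl = 2.6/cos23.2° = 2.829 m; N'_4 = 123·cos23.2° = 113.1; c'Δl = 10.75; W sinα = 48.5
Slice 5: Δl = 2.2/cos38.8° = 2.823 m; N'_5 = 43·cos38.8° = 33.5; c'Δl = 10.73; W sinα = 26.9
Σc'Δl = 42.2 kN/m; ΣN' = 413.1 kN/m; ΣW sinα = 88.2 kN/m
Resisting = 42.2 + 413.1·tan27.6° = 42.2 + 216.0 = 258.2 kN/m
FS = 258.2 / 88.2 = 2.929

FS = 2.93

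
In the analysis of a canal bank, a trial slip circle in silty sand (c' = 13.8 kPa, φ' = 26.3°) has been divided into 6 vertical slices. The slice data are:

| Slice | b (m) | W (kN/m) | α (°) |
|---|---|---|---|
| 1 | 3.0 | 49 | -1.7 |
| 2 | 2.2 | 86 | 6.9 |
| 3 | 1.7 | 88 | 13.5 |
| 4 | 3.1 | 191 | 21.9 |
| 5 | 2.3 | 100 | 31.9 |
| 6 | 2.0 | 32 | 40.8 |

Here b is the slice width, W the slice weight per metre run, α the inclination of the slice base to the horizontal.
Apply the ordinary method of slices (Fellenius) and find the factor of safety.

FS = 2.67

Ordinary method of slices: FS = Σ[c'·Δl_i + (W_i cosα_i)·tanφ'] / Σ W_i sinα_i, with Δl_i = b_i / cosα_i.
Slice 1: Δl = 3.0/cos(-1.7°) = 3.001 m; N'_1 = 49·cos(-1.7°) = 49.0; c'Δl = 41.42; W sinα = -1.5
Slice 2: Δl = 2.2/cos6.9° = 2.216 m; N'_2 = 86·cos6.9° = 85.4; c'Δl = 30.58; W sinα = 10.3
Slice 3: Δl = 1.7/cos13.5° = 1.748 m; N'_3 = 88·cos13.5° = 85.6; c'Δl = 24.13; W sinα = 20.5
Slice 4: Δl = 3.1/cos21.9° = 3.341 m; N'_4 = 191·cos21.9° = 177.2; c'Δl = 46.11; W sinα = 71.2
Slice 5: Δl = 2.3/cos31.9° = 2.709 m; N'_5 = 100·cos31.9° = 84.9; c'Δl = 37.39; W sinα = 52.8
Slice 6: Δl = 2.0/cos40.8° = 2.642 m; N'_6 = 32·cos40.8° = 24.2; c'Δl = 36.46; W sinα = 20.9
Σc'Δl = 216.1 kN/m; ΣN' = 506.3 kN/m; ΣW sinα = 174.4 kN/m
Resisting = 216.1 + 506.3·tan26.3° = 216.1 + 250.2 = 466.3 kN/m
FS = 466.3 / 174.4 = 2.673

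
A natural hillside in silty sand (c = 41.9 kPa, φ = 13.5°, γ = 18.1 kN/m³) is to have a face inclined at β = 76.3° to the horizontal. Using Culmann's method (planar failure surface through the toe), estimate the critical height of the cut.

H_c = 16.11 m

Culmann's analysis gives the critical failure plane at α_cr = (β + φ)/2 = (76.3 + 13.5)/2 = 44.9°, and the critical height
H_c = (4c/γ) · sinβ cosφ / [1 − cos(β − φ)]
    = (4·41.9/18.1) · sin76.3°·cos13.5° / [1 − cos(62.8°)]
    = 9.260 · 0.9715·0.9724 / [1 − 0.4571]
    = 9.260 · 0.9447 / 0.5429
    = 16.11 m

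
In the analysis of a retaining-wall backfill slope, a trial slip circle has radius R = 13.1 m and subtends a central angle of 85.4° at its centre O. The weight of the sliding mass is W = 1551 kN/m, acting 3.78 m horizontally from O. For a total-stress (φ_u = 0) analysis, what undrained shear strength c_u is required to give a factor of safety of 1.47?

c_u = 33.7 kPa

FS = c_u·L_a·R / (W·d), so c_u = FS·W·d / (L_a·R).
Arc length L_a = R·θ = 13.1·(85.4°·π/180) = 13.1·1.4905 = 19.53 m
c_u = 1.47·1551·3.78 / (19.53·13.1) = 8618.3 / 255.79 = 33.69 kPa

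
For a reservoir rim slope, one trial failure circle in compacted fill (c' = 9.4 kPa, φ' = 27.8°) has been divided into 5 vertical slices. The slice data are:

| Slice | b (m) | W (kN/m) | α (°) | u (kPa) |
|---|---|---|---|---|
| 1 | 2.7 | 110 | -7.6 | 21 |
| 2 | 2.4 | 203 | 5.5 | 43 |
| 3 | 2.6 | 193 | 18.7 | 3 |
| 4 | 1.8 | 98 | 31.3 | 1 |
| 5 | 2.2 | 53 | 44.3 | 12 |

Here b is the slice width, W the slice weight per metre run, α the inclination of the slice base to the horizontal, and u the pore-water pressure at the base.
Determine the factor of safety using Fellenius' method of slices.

FS = 2.18

Ordinary method of slices: FS = Σ[c'·Δl_i + (W_i cosα_i − u_i·Δl_i)·tanφ'] / Σ W_i sinα_i, with Δl_i = b_i / cosα_i.
Slice 1: Δl = 2.7/cos(-7.6°) = 2.724 m; N'_1 = 110·cos(-7.6°) − 21·2.724 = 51.8; c'Δl = 25.60; W sinα = -14.5
Slice 2: Δl = 2.4/cos5.5° = 2.411 m; N'_2 = 203·cos5.5° − 43·2.411 = 98.4; c'Δl = 22.66; W sinα = 19.5
Slice 3: Δl = 2.6/cos18.7° = 2.745 m; N'_3 = 193·cos18.7° − 3·2.745 = 174.6; c'Δl = 25.80; W sinα = 61.9
Slice 4: Δl = 1.8/cos31.3° = 2.107 m; N'_4 = 98·cos31.3° − 1·2.107 = 81.6; c'Δl = 19.80; W sinα = 50.9
Slice 5: Δl = 2.2/cos44.3° = 3.074 m; N'_5 = 53·cos44.3° − 12·3.074 = 1.0; c'Δl = 28.90; W sinα = 37.0
Σc'Δl = 122.8 kN/m; ΣN' = 407.5 kN/m; ΣW sinα = 154.7 kN/m
Resisting = 122.8 + 407.5·tan27.8° = 122.8 + 214.8 = 337.6 kN/m
FS = 337.6 / 154.7 = 2.182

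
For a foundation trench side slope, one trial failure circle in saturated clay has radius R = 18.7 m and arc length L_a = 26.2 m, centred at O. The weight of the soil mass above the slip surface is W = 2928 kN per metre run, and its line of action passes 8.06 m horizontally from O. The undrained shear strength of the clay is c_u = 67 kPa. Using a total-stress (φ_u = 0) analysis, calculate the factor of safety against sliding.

Taking moments about the centre O, the resisting moment is provided by the undrained shear strength acting along the arc:
M_R = c_u·L_a·R = 67·26.20·18.7 = 32826.0 kN·m/m
M_D = W·d = 2928·8.06 = 23599.7 kN·m/m
FS = M_R / M_D = 32826.0 / 23599.7 = 1.391

FS = 1.39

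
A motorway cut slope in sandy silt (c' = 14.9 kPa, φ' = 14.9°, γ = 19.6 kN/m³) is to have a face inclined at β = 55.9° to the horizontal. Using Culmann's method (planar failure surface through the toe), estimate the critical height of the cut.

Culmann's analysis gives the critical failure plane at α_cr = (β + φ')/2 = (55.9 + 14.9)/2 = 35.4°, and the critical height
H_c = (4c'/γ) · sinβ cosφ' / [1 − cos(β − φ')]
    = (4·14.9/19.6) · sin55.9°·cos14.9° / [1 − cos(41.0°)]
    = 3.041 · 0.8281·0.9664 / [1 − 0.7547]
    = 3.041 · 0.8002 / 0.2453
    = 9.92 m

H_c = 9.92 m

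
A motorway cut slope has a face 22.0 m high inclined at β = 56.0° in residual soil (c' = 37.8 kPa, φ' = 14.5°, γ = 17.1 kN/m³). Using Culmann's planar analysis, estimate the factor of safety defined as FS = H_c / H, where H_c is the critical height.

FS = 1.28

H_c = (4c'/γ) · sinβ cosφ' / [1 − cos(β − φ')]
    = (4·37.8/17.1) · sin56.0°·cos14.5° / [1 − cos41.5°]
    = 8.842 · 0.8026 / 0.2510 = 28.27 m
FS = H_c / H = 28.27 / 22.0 = 1.285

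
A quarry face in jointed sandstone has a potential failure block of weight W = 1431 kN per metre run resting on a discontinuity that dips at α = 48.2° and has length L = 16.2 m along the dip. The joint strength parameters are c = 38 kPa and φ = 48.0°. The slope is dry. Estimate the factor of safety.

Resolving the block weight along and normal to the plane and applying the Mohr–Coulomb strength on the joint:
N' = W cosα = 1431·cos48.2° = 953.8 kN/m
Driving force T = W sinα = 1431·sin48.2° = 1066.8 kN/m
Resisting force R = c·L + N'·tanφ = 38·16.2 + 953.8·tan48.0° = 615.6 + 1059.3 = 1674.9 kN/m
FS = R / T = 1674.9 / 1066.8 = 1.570

FS = 1.57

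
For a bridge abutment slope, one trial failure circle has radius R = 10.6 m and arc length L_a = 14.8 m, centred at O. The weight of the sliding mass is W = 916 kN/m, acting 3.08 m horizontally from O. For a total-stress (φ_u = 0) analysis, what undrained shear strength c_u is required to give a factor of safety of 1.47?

FS = c_u·L_a·R / (W·d), so c_u = FS·W·d / (L_a·R).
c_u = 1.47·916·3.08 / (14.80·10.6) = 4147.3 / 156.88 = 26.44 kPa

c_u = 26.4 kPa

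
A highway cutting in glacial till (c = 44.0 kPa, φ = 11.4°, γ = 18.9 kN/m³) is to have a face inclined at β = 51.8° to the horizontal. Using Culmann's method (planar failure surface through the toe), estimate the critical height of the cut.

H_c = 30.08 m

Culmann's analysis gives the critical failure plane at α_cr = (β + φ)/2 = (51.8 + 11.4)/2 = 31.6°, and the critical height
H_c = (4c/γ) · sinβ cosφ / [1 − cos(β − φ)]
    = (4·44.0/18.9) · sin51.8°·cos11.4° / [1 − cos(40.4°)]
    = 9.312 · 0.7859·0.9803 / [1 − 0.7615]
    = 9.312 · 0.7704 / 0.2385
    = 30.08 m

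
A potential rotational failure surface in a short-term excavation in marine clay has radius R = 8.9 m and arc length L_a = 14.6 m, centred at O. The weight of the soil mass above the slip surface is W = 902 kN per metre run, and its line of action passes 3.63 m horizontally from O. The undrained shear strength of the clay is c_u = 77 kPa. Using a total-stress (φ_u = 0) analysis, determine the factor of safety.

Taking moments about the centre O, the resisting moment is provided by the undrained shear strength acting along the arc:
M_R = c_u·L_a·R = 77·14.60·8.9 = 10005.4 kN·m/m
M_D = W·d = 902·3.63 = 3274.3 kN·m/m
FS = M_R / M_D = 10005.4 / 3274.3 = 3.056

FS = 3.06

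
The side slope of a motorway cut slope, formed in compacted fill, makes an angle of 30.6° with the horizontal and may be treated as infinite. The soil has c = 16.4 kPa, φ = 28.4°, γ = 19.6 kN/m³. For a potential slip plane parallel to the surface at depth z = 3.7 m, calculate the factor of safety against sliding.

For an infinite slope with a slip plane parallel to the surface (no pore pressure): FS = [c + γz cos²β tanφ] / [γz sinβ cosβ].
γz = 19.6·3.7 = 72.52 kN/m²
Numerator = 16.4 + 72.52·cos²30.6°·tan28.4° = 16.4 + 72.52·0.7409·0.5407 = 45.451 kPa
Denominator = 72.52·sin30.6°·cos30.6° = 72.52·0.5090·0.8607 = 31.775 kPa
FS = 45.451 / 31.775 = 1.430

FS = 1.43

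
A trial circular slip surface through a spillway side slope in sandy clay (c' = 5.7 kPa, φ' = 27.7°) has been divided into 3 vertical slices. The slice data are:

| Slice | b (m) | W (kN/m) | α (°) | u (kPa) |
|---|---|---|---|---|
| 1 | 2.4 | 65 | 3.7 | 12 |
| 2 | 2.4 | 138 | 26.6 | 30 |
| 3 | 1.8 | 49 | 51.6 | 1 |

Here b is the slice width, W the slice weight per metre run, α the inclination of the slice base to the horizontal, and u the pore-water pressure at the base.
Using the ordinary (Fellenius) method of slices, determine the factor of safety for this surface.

Ordinary method of slices: FS = Σ[c'·Δl_i + (W_i cosα_i − u_i·Δl_i)·tanφ'] / Σ W_i sinα_i, with Δl_i = b_i / cosα_i.
Slice 1: Δl = 2.4/cos3.7° = 2.405 m; N'_1 = 65·cos3.7° − 12·2.405 = 36.0; c'Δl = 13.71; W sinα = 4.2
Slice 2: Δl = 2.4/cos26.6° = 2.684 m; N'_2 = 138·cos26.6° − 30·2.684 = 42.9; c'Δl = 15.30; W sinα = 61.8
Slice 3: Δl = 1.8/cos51.6° = 2.898 m; N'_3 = 49·cos51.6° − 1·2.898 = 27.5; c'Δl = 16.52; W sinα = 38.4
Σc'Δl = 45.5 kN/m; ΣN' = 106.4 kN/m; ΣW sinα = 104.4 kN/m
Resisting = 45.5 + 106.4·tan27.7° = 45.5 + 55.9 = 101.4 kN/m
FS = 101.4 / 104.4 = 0.971

FS = 0.97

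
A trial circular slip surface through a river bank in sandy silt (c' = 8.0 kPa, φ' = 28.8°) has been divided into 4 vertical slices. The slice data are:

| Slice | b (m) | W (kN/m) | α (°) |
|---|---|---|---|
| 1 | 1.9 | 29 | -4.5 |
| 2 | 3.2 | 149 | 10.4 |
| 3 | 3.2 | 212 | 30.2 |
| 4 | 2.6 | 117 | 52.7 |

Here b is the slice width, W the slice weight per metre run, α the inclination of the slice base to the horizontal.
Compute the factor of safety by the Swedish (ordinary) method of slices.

Ordinary method of slices: FS = Σ[c'·Δl_i + (W_i cosα_i)·tanφ'] / Σ W_i sinα_i, with Δl_i = b_i / cosα_i.
Slice 1: Δl = 1.9/cos(-4.5°) = 1.906 m; N'_1 = 29·cos(-4.5°) = 28.9; c'Δl = 15.25; W sinα = -2.3
Slice 2: Δl = 3.2/cos10.4° = 3.253 m; N'_2 = 149·cos10.4° = 146.6; c'Δl = 26.03; W sinα = 26.9
Slice 3: Δl = 3.2/cos30.2° = 3.703 m; N'_3 = 212·cos30.2° = 183.2; c'Δl = 29.62; W sinα = 106.6
Slice 4: Δl = 2.6/cos52.7° = 4.291 m; N'_4 = 117·cos52.7° = 70.9; c'Δl = 34.32; W sinα = 93.1
Σc'Δl = 105.2 kN/m; ΣN' = 429.6 kN/m; ΣW sinα = 224.3 kN/m
Resisting = 105.2 + 429.6·tan28.8° = 105.2 + 236.2 = 341.4 kN/m
FS = 341.4 / 224.3 = 1.522

FS = 1.52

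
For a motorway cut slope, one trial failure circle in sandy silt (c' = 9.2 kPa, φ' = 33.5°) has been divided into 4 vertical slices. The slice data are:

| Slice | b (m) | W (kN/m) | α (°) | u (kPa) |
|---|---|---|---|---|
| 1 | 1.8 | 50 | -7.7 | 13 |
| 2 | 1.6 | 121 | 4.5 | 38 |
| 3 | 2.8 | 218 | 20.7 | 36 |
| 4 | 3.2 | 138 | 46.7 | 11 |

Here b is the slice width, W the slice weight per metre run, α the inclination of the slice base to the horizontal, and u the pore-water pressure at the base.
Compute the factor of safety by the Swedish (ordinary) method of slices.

FS = 1.39

Ordinary method of slices: FS = Σ[c'·Δl_i + (W_i cosα_i − u_i·Δl_i)·tanφ'] / Σ W_i sinα_i, with Δl_i = b_i / cosα_i.
Slice 1: Δl = 1.8/cos(-7.7°) = 1.816 m; N'_1 = 50·cos(-7.7°) − 13·1.816 = 25.9; c'Δl = 16.71; W sinα = -6.7
Slice 2: Δl = 1.6/cos4.5° = 1.605 m; N'_2 = 121·cos4.5° − 38·1.605 = 59.6; c'Δl = 14.77; W sinα = 9.5
Slice 3: Δl = 2.8/cos20.7° = 2.993 m; N'_3 = 218·cos20.7° − 36·2.993 = 96.2; c'Δl = 27.54; W sinα = 77.1
Slice 4: Δl = 3.2/cos46.7° = 4.666 m; N'_4 = 138·cos46.7° − 11·4.666 = 43.3; c'Δl = 42.93; W sinα = 100.4
Σc'Δl = 101.9 kN/m; ΣN' = 225.1 kN/m; ΣW sinα = 180.3 kN/m
Resisting = 101.9 + 225.1·tan33.5° = 101.9 + 149.0 = 250.9 kN/m
FS = 250.9 / 180.3 = 1.392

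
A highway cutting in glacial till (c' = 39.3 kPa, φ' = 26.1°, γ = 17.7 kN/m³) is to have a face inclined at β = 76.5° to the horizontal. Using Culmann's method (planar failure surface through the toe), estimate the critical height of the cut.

Culmann's analysis gives the critical failure plane at α_cr = (β + φ')/2 = (76.5 + 26.1)/2 = 51.3°, and the critical height
H_c = (4c'/γ) · sinβ cosφ' / [1 − cos(β − φ')]
    = (4·39.3/17.7) · sin76.5°·cos26.1° / [1 − cos(50.4°)]
    = 8.881 · 0.9724·0.8980 / [1 − 0.6374]
    = 8.881 · 0.8732 / 0.3626
    = 21.39 m

H_c = 21.39 m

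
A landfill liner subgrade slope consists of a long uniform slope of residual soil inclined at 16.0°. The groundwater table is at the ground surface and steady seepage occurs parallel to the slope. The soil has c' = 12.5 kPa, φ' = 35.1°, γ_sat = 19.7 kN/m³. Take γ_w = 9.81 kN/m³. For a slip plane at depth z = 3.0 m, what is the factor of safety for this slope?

FS = 2.03

With seepage parallel to the slope and the water table at the surface, the effective normal stress on the slip plane uses the buoyant unit weight γ' = γ_sat − γ_w while the driving shear stress uses γ_sat:
FS = [c' + γ' z cos²β tanφ'] / [γ_sat z sinβ cosβ]
γ' = 19.7 − 9.81 = 9.89 kN/m³
Numerator = 12.5 + 9.89·3.0·cos²16.0°·tan35.1° = 12.5 + 9.89·3.0·0.9240·0.7028 = 31.768 kPa
Denominator = 19.7·3.0·sin16.0°·cos16.0° = 19.7·3.0·0.2756·0.9613 = 15.659 kPa
FS = 31.768 / 15.659 = 2.029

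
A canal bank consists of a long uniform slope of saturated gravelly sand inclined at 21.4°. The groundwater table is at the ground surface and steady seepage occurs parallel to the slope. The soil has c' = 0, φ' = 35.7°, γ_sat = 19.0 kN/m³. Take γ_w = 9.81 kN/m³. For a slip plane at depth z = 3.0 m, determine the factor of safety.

With seepage parallel to the slope and the water table at the surface, the effective normal stress on the slip plane uses the buoyant unit weight γ' = γ_sat − γ_w while the driving shear stress uses γ_sat:
FS = [c' + γ' z cos²β tanφ'] / [γ_sat z sinβ cosβ]
(For c' = 0 this reduces to FS = (γ'/γ_sat)·tanφ'/tanβ.)
γ' = 19.0 − 9.81 = 9.19 kN/m³
Numerator = 0.0 + 9.19·3.0·cos²21.4°·tan35.7° = 0.0 + 9.19·3.0·0.8669·0.7186 = 17.174 kPa
Denominator = 19.0·3.0·sin21.4°·cos21.4° = 19.0·3.0·0.3649·0.9311 = 19.364 kPa
FS = 17.174 / 19.364 = 0.887

FS = 0.89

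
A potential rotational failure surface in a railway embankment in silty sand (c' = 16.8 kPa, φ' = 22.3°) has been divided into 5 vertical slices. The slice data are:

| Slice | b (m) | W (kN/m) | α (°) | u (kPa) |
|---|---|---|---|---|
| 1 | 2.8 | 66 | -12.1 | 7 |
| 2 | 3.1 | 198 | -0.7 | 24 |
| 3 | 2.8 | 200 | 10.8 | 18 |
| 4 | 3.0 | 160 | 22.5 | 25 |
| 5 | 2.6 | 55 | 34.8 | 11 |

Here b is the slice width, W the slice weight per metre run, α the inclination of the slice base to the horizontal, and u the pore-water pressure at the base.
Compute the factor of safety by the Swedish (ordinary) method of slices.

Ordinary method of slices: FS = Σ[c'·Δl_i + (W_i cosα_i − u_i·Δl_i)·tanφ'] / Σ W_i sinα_i, with Δl_i = b_i / cosα_i.
Slice 1: Δl = 2.8/cos(-12.1°) = 2.864 m; N'_1 = 66·cos(-12.1°) − 7·2.864 = 44.5; c'Δl = 48.11; W sinα = -13.8
Slice 2: Δl = 3.1/cos(-0.7°) = 3.100 m; N'_2 = 198·cos(-0.7°) − 24·3.100 = 123.6; c'Δl = 52.08; W sinα = -2.4
Slice 3: Δl = 2.8/cos10.8° = 2.850 m; N'_3 = 200·cos10.8° − 18·2.850 = 145.1; c'Δl = 47.89; W sinα = 37.5
Slice 4: Δl = 3.0/cos22.5° = 3.247 m; N'_4 = 160·cos22.5° − 25·3.247 = 66.6; c'Δl = 54.55; W sinα = 61.2
Slice 5: Δl = 2.6/cos34.8° = 3.166 m; N'_5 = 55·cos34.8° − 11·3.166 = 10.3; c'Δl = 53.19; W sinα = 31.4
Σc'Δl = 255.8 kN/m; ΣN' = 390.2 kN/m; ΣW sinα = 113.8 kN/m
Resisting = 255.8 + 390.2·tan22.3° = 255.8 + 160.0 = 415.9 kN/m
FS = 415.9 / 113.8 = 3.653

FS = 3.65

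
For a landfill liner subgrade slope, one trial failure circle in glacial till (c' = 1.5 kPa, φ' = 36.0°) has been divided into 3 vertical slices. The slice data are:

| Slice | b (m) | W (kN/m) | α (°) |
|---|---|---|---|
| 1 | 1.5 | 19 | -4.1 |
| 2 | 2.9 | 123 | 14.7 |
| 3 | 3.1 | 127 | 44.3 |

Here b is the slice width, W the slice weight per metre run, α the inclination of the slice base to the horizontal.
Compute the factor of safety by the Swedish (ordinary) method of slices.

Ordinary method of slices: FS = Σ[c'·Δl_i + (W_i cosα_i)·tanφ'] / Σ W_i sinα_i, with Δl_i = b_i / cosα_i.
Slice 1: Δl = 1.5/cos(-4.1°) = 1.504 m; N'_1 = 19·cos(-4.1°) = 19.0; c'Δl = 2.26; W sinα = -1.4
Slice 2: Δl = 2.9/cos14.7° = 2.998 m; N'_2 = 123·cos14.7° = 119.0; c'Δl = 4.50; W sinα = 31.2
Slice 3: Δl = 3.1/cos44.3° = 4.331 m; N'_3 = 127·cos44.3° = 90.9; c'Δl = 6.50; W sinα = 88.7
Σc'Δl = 13.3 kN/m; ΣN' = 228.8 kN/m; ΣW sinα = 118.6 kN/m
Resisting = 13.3 + 228.8·tan36.0° = 13.3 + 166.2 = 179.5 kN/m
FS = 179.5 / 118.6 = 1.514

FS = 1.51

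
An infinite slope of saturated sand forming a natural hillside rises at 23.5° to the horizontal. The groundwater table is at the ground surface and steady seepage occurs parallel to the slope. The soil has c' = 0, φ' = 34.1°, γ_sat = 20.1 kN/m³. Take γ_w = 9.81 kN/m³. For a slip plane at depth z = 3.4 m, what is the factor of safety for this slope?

FS = 0.80

With seepage parallel to the slope and the water table at the surface, the effective normal stress on the slip plane uses the buoyant unit weight γ' = γ_sat − γ_w while the driving shear stress uses γ_sat:
FS = [c' + γ' z cos²β tanφ'] / [γ_sat z sinβ cosβ]
(For c' = 0 this reduces to FS = (γ'/γ_sat)·tanφ'/tanβ.)
γ' = 20.1 − 9.81 = 10.29 kN/m³
Numerator = 0.0 + 10.29·3.4·cos²23.5°·tan34.1° = 0.0 + 10.29·3.4·0.8410·0.6771 = 19.921 kPa
Denominator = 20.1·3.4·sin23.5°·cos23.5° = 20.1·3.4·0.3987·0.9171 = 24.990 kPa
FS = 19.921 / 24.990 = 0.797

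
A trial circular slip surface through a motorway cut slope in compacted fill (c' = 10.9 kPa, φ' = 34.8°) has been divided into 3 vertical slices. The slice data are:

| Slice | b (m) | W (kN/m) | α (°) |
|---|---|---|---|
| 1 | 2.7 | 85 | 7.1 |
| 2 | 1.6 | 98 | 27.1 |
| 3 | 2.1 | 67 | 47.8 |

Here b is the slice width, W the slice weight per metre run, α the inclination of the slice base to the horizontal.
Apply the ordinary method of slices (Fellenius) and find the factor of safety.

Ordinary method of slices: FS = Σ[c'·Δl_i + (W_i cosα_i)·tanφ'] / Σ W_i sinα_i, with Δl_i = b_i / cosα_i.
Slice 1: Δl = 2.7/cos7.1° = 2.721 m; N'_1 = 85·cos7.1° = 84.3; c'Δl = 29.66; W sinα = 10.5
Slice 2: Δl = 1.6/cos27.1° = 1.797 m; N'_2 = 98·cos27.1° = 87.2; c'Δl = 19.59; W sinα = 44.6
Slice 3: Δl = 2.1/cos47.8° = 3.126 m; N'_3 = 67·cos47.8° = 45.0; c'Δl = 34.08; W sinα = 49.6
Σc'Δl = 83.3 kN/m; ΣN' = 216.6 kN/m; ΣW sinα = 104.8 kN/m
Resisting = 83.3 + 216.6·tan34.8° = 83.3 + 150.5 = 233.9 kN/m
FS = 233.9 / 104.8 = 2.232

FS = 2.23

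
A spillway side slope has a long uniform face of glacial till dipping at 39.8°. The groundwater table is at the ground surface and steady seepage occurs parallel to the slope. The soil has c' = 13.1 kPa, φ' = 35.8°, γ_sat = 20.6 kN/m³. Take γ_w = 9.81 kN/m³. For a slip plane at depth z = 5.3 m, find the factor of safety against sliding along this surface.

FS = 0.70

With seepage parallel to the slope and the water table at the surface, the effective normal stress on the slip plane uses the buoyant unit weight γ' = γ_sat − γ_w while the driving shear stress uses γ_sat:
FS = [c' + γ' z cos²β tanφ'] / [γ_sat z sinβ cosβ]
γ' = 20.6 − 9.81 = 10.79 kN/m³
Numerator = 13.1 + 10.79·5.3·cos²39.8°·tan35.8° = 13.1 + 10.79·5.3·0.5903·0.7212 = 37.445 kPa
Denominator = 20.6·5.3·sin39.8°·cos39.8° = 20.6·5.3·0.6401·0.7683 = 53.693 kPa
FS = 37.445 / 53.693 = 0.697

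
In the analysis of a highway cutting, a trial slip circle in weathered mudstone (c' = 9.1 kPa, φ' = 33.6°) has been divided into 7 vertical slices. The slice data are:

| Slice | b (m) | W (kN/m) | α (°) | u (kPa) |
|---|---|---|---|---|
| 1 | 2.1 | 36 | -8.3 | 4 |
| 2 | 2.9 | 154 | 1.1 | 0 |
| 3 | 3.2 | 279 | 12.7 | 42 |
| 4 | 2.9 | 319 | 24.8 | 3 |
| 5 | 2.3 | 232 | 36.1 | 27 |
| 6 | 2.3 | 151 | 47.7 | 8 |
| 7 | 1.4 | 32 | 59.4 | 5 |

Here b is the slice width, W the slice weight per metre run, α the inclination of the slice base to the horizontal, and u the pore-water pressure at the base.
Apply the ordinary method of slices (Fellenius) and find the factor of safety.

FS = 1.51

Ordinary method of slices: FS = Σ[c'·Δl_i + (W_i cosα_i − u_i·Δl_i)·tanφ'] / Σ W_i sinα_i, with Δl_i = b_i / cosα_i.
Slice 1: Δl = 2.1/cos(-8.3°) = 2.122 m; N'_1 = 36·cos(-8.3°) − 4·2.122 = 27.1; c'Δl = 19.31; W sinα = -5.2
Slice 2: Δl = 2.9/cos1.1° = 2.901 m; N'_2 = 154·cos1.1° − 0·2.901 = 154.0; c'Δl = 26.39; W sinα = 3.0
Slice 3: Δl = 3.2/cos12.7° = 3.280 m; N'_3 = 279·cos12.7° − 42·3.280 = 134.4; c'Δl = 29.85; W sinα = 61.3
Slice 4: Δl = 2.9/cos24.8° = 3.195 m; N'_4 = 319·cos24.8° − 3·3.195 = 280.0; c'Δl = 29.07; W sinα = 133.8
Slice 5: Δl = 2.3/cos36.1° = 2.847 m; N'_5 = 232·cos36.1° − 27·2.847 = 110.6; c'Δl = 25.90; W sinα = 136.7
Slice 6: Δl = 2.3/cos47.7° = 3.417 m; N'_6 = 151·cos47.7° − 8·3.417 = 74.3; c'Δl = 31.10; W sinα = 111.7
Slice 7: Δl = 1.4/cos59.4° = 2.750 m; N'_7 = 32·cos59.4° − 5·2.750 = 2.5; c'Δl = 25.03; W sinα = 27.5
Σc'Δl = 186.7 kN/m; ΣN' = 782.9 kN/m; ΣW sinα = 468.8 kN/m
Resisting = 186.7 + 782.9·tan33.6° = 186.7 + 520.2 = 706.8 kN/m
FS = 706.8 / 468.8 = 1.508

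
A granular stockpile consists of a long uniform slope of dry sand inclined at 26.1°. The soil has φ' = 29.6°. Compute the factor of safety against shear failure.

FS = 1.16

For a dry cohesionless infinite slope the factor of safety is FS = tanφ' / tanβ.
FS = tan29.6° / tan26.1° = 0.5681 / 0.4899 = 1.160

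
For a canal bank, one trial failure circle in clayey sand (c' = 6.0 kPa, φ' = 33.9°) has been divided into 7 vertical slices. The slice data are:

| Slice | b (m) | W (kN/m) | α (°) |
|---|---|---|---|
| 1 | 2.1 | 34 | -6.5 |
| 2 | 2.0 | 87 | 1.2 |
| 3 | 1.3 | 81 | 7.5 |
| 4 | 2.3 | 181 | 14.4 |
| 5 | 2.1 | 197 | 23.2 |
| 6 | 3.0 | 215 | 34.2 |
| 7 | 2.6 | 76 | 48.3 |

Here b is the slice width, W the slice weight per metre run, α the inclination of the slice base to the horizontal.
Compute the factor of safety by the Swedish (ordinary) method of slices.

FS = 2.05

Ordinary method of slices: FS = Σ[c'·Δl_i + (W_i cosα_i)·tanφ'] / Σ W_i sinα_i, with Δl_i = b_i / cosα_i.
Slice 1: Δl = 2.1/cos(-6.5°) = 2.114 m; N'_1 = 34·cos(-6.5°) = 33.8; c'Δl = 12.68; W sinα = -3.8
Slice 2: Δl = 2.0/cos1.2° = 2.000 m; N'_2 = 87·cos1.2° = 87.0; c'Δl = 12.00; W sinα = 1.8
Slice 3: Δl = 1.3/cos7.5° = 1.311 m; N'_3 = 81·cos7.5° = 80.3; c'Δl = 7.87; W sinα = 10.6
Slice 4: Δl = 2.3/cos14.4° = 2.375 m; N'_4 = 181·cos14.4° = 175.3; c'Δl = 14.25; W sinα = 45.0
Slice 5: Δl = 2.1/cos23.2° = 2.285 m; N'_5 = 197·cos23.2° = 181.1; c'Δl = 13.71; W sinα = 77.6
Slice 6: Δl = 3.0/cos34.2° = 3.627 m; N'_6 = 215·cos34.2° = 177.8; c'Δl = 21.76; W sinα = 120.8
Slice 7: Δl = 2.6/cos48.3° = 3.908 m; N'_7 = 76·cos48.3° = 50.6; c'Δl = 23.45; W sinα = 56.7
Σc'Δl = 105.7 kN/m; ΣN' = 785.8 kN/m; ΣW sinα = 308.8 kN/m
Resisting = 105.7 + 785.8·tan33.9° = 105.7 + 528.1 = 633.8 kN/m
FS = 633.8 / 308.8 = 2.053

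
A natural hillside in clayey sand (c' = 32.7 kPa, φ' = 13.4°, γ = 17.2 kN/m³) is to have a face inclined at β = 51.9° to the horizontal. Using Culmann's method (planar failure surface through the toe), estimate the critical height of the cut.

Culmann's analysis gives the critical failure plane at α_cr = (β + φ')/2 = (51.9 + 13.4)/2 = 32.6°, and the critical height
H_c = (4c'/γ) · sinβ cosφ' / [1 − cos(β − φ')]
    = (4·32.7/17.2) · sin51.9°·cos13.4° / [1 − cos(38.5°)]
    = 7.605 · 0.7869·0.9728 / [1 − 0.7826]
    = 7.605 · 0.7655 / 0.2174
    = 26.78 m

H_c = 26.78 m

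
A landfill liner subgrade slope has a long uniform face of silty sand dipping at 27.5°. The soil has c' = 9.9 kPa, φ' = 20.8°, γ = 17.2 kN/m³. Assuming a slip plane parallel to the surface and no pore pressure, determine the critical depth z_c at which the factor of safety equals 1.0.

z_c = 5.20 m

Setting FS = 1.00 in FS = [c' + γz cos²β tanφ'] / [γz sinβ cosβ] and solving for z:
z = c' / [γ cosβ (FS·sinβ − cosβ·tanφ')]
  = 9.9 / [17.2·cos27.5°·(1.00·sin27.5° − cos27.5°·tan20.8°)]
  = 9.9 / [17.2·0.8870·(1.00·0.4617 − 0.8870·0.3799)]
  = 9.9 / 1.9041 = 5.199 m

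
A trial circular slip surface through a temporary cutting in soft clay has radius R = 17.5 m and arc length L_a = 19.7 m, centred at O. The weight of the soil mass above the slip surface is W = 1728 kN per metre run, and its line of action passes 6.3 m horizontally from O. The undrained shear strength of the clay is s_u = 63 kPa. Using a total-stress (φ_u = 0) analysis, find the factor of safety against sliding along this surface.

FS = 2.00

Taking moments about the centre O, the resisting moment is provided by the undrained shear strength acting along the arc:
M_R = s_u·L_a·R = 63·19.70·17.5 = 21719.2 kN·m/m
M_D = W·d = 1728·6.3 = 10886.4 kN·m/m
FS = M_R / M_D = 21719.2 / 10886.4 = 1.995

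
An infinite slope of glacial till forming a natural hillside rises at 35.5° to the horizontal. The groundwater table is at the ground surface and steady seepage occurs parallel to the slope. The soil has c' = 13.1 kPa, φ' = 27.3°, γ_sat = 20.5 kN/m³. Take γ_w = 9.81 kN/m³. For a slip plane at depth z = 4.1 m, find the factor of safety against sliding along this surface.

With seepage parallel to the slope and the water table at the surface, the effective normal stress on the slip plane uses the buoyant unit weight γ' = γ_sat − γ_w while the driving shear stress uses γ_sat:
FS = [c' + γ' z cos²β tanφ'] / [γ_sat z sinβ cosβ]
γ' = 20.5 − 9.81 = 10.69 kN/m³
Numerator = 13.1 + 10.69·4.1·cos²35.5°·tan27.3° = 13.1 + 10.69·4.1·0.6628·0.5161 = 28.093 kPa
Denominator = 20.5·4.1·sin35.5°·cos35.5° = 20.5·4.1·0.5807·0.8141 = 39.735 kPa
FS = 28.093 / 39.735 = 0.707

FS = 0.71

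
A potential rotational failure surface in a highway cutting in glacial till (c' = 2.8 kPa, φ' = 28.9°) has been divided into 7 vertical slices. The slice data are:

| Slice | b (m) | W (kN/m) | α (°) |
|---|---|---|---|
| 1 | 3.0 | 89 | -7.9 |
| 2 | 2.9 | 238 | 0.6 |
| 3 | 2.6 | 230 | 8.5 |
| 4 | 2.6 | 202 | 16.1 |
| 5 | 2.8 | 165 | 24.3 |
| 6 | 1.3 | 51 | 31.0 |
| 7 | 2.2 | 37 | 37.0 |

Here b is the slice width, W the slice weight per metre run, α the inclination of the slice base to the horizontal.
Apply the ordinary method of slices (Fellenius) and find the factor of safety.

FS = 2.99

Ordinary method of slices: FS = Σ[c'·Δl_i + (W_i cosα_i)·tanφ'] / Σ W_i sinα_i, with Δl_i = b_i / cosα_i.
Slice 1: Δl = 3.0/cos(-7.9°) = 3.029 m; N'_1 = 89·cos(-7.9°) = 88.2; c'Δl = 8.48; W sinα = -12.2
Slice 2: Δl = 2.9/cos0.6° = 2.900 m; N'_2 = 238·cos0.6° = 238.0; c'Δl = 8.12; W sinα = 2.5
Slice 3: Δl = 2.6/cos8.5° = 2.629 m; N'_3 = 230·cos8.5° = 227.5; c'Δl = 7.36; W sinα = 34.0
Slice 4: Δl = 2.6/cos16.1° = 2.706 m; N'_4 = 202·cos16.1° = 194.1; c'Δl = 7.58; W sinα = 56.0
Slice 5: Δl = 2.8/cos24.3° = 3.072 m; N'_5 = 165·cos24.3° = 150.4; c'Δl = 8.60; W sinα = 67.9
Slice 6: Δl = 1.3/cos31.0° = 1.517 m; N'_6 = 51·cos31.0° = 43.7; c'Δl = 4.25; W sinα = 26.3
Slice 7: Δl = 2.2/cos37.0° = 2.755 m; N'_7 = 37·cos37.0° = 29.5; c'Δl = 7.71; W sinα = 22.3
Σc'Δl = 52.1 kN/m; ΣN' = 971.3 kN/m; ΣW sinα = 196.7 kN/m
Resisting = 52.1 + 971.3·tan28.9° = 52.1 + 536.2 = 588.3 kN/m
FS = 588.3 / 196.7 = 2.991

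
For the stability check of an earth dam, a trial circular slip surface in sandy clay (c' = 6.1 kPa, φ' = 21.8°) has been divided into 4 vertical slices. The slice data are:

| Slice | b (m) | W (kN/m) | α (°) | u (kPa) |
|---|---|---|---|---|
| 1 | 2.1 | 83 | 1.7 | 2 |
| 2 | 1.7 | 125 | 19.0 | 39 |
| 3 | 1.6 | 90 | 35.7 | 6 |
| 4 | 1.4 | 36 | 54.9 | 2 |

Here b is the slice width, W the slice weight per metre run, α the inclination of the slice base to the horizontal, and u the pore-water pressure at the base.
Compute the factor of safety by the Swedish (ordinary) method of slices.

Ordinary method of slices: FS = Σ[c'·Δl_i + (W_i cosα_i − u_i·Δl_i)·tanφ'] / Σ W_i sinα_i, with Δl_i = b_i / cosα_i.
Slice 1: Δl = 2.1/cos1.7° = 2.101 m; N'_1 = 83·cos1.7° − 2·2.101 = 78.8; c'Δl = 12.82; W sinα = 2.5
Slice 2: Δl = 1.7/cos19.0° = 1.798 m; N'_2 = 125·cos19.0° − 39·1.798 = 48.1; c'Δl = 10.97; W sinα = 40.7
Slice 3: Δl = 1.6/cos35.7° = 1.970 m; N'_3 = 90·cos35.7° − 6·1.970 = 61.3; c'Δl = 12.02; W sinα = 52.5
Slice 4: Δl = 1.4/cos54.9° = 2.435 m; N'_4 = 36·cos54.9° − 2·2.435 = 15.8; c'Δl = 14.85; W sinα = 29.5
Σc'Δl = 50.7 kN/m; ΣN' = 203.9 kN/m; ΣW sinα = 125.1 kN/m
Resisting = 50.7 + 203.9·tan21.8° = 50.7 + 81.6 = 132.2 kN/m
FS = 132.2 / 125.1 = 1.057

FS = 1.06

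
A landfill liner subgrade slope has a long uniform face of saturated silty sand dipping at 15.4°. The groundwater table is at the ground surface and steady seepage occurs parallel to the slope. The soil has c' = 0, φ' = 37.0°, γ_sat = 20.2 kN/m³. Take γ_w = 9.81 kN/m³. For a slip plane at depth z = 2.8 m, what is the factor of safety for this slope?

With seepage parallel to the slope and the water table at the surface, the effective normal stress on the slip plane uses the buoyant unit weight γ' = γ_sat − γ_w while the driving shear stress uses γ_sat:
FS = [c' + γ' z cos²β tanφ'] / [γ_sat z sinβ cosβ]
(For c' = 0 this reduces to FS = (γ'/γ_sat)·tanφ'/tanβ.)
γ' = 20.2 − 9.81 = 10.39 kN/m³
Numerator = 0.0 + 10.39·2.8·cos²15.4°·tan37.0° = 0.0 + 10.39·2.8·0.9295·0.7536 = 20.376 kPa
Denominator = 20.2·2.8·sin15.4°·cos15.4° = 20.2·2.8·0.2656·0.9641 = 14.481 kPa
FS = 20.376 / 14.481 = 1.407

FS = 1.41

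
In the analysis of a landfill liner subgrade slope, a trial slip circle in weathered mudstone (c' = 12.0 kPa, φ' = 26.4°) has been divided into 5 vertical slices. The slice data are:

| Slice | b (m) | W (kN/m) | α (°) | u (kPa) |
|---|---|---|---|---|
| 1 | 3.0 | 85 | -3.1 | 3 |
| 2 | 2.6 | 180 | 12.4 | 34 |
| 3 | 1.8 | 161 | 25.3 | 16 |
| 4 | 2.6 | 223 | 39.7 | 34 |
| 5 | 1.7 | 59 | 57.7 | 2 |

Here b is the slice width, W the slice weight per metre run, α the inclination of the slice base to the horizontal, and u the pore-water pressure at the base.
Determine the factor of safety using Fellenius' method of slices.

Ordinary method of slices: FS = Σ[c'·Δl_i + (W_i cosα_i − u_i·Δl_i)·tanφ'] / Σ W_i sinα_i, with Δl_i = b_i / cosα_i.
Slice 1: Δl = 3.0/cos(-3.1°) = 3.004 m; N'_1 = 85·cos(-3.1°) − 3·3.004 = 75.9; c'Δl = 36.05; W sinα = -4.6
Slice 2: Δl = 2.6/cos12.4° = 2.662 m; N'_2 = 180·cos12.4° − 34·2.662 = 85.3; c'Δl = 31.95; W sinα = 38.7
Slice 3: Δl = 1.8/cos25.3° = 1.991 m; N'_3 = 161·cos25.3° − 16·1.991 = 113.7; c'Δl = 23.89; W sinα = 68.8
Slice 4: Δl = 2.6/cos39.7° = 3.379 m; N'_4 = 223·cos39.7° − 34·3.379 = 56.7; c'Δl = 40.55; W sinα = 142.4
Slice 5: Δl = 1.7/cos57.7° = 3.181 m; N'_5 = 59·cos57.7° − 2·3.181 = 25.2; c'Δl = 38.18; W sinα = 49.9
Σc'Δl = 170.6 kN/m; ΣN' = 356.7 kN/m; ΣW sinα = 295.2 kN/m
Resisting = 170.6 + 356.7·tan26.4° = 170.6 + 177.1 = 347.7 kN/m
FS = 347.7 / 295.2 = 1.178

FS = 1.18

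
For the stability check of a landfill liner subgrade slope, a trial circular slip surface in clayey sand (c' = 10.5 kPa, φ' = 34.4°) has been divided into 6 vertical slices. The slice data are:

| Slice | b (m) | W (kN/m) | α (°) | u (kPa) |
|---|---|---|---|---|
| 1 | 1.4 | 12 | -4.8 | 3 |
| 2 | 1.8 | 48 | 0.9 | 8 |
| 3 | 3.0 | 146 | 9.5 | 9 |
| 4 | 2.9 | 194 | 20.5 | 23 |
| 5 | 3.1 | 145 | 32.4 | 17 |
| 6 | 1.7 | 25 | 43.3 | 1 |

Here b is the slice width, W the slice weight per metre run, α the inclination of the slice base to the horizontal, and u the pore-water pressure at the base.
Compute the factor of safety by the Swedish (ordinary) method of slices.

FS = 2.13

Ordinary method of slices: FS = Σ[c'·Δl_i + (W_i cosα_i − u_i·Δl_i)·tanφ'] / Σ W_i sinα_i, with Δl_i = b_i / cosα_i.
Slice 1: Δl = 1.4/cos(-4.8°) = 1.405 m; N'_1 = 12·cos(-4.8°) − 3·1.405 = 7.7; c'Δl = 14.75; W sinα = -1.0
Slice 2: Δl = 1.8/cos0.9° = 1.800 m; N'_2 = 48·cos0.9° − 8·1.800 = 33.6; c'Δl = 18.90; W sinα = 0.8
Slice 3: Δl = 3.0/cos9.5° = 3.042 m; N'_3 = 146·cos9.5° − 9·3.042 = 116.6; c'Δl = 31.94; W sinα = 24.1
Slice 4: Δl = 2.9/cos20.5° = 3.096 m; N'_4 = 194·cos20.5° − 23·3.096 = 110.5; c'Δl = 32.51; W sinα = 67.9
Slice 5: Δl = 3.1/cos32.4° = 3.672 m; N'_5 = 145·cos32.4° − 17·3.672 = 60.0; c'Δl = 38.55; W sinα = 77.7
Slice 6: Δl = 1.7/cos43.3° = 2.336 m; N'_6 = 25·cos43.3° − 1·2.336 = 15.9; c'Δl = 24.53; W sinα = 17.1
Σc'Δl = 161.2 kN/m; ΣN' = 344.3 kN/m; ΣW sinα = 186.6 kN/m
Resisting = 161.2 + 344.3·tan34.4° = 161.2 + 235.8 = 396.9 kN/m
FS = 396.9 / 186.6 = 2.127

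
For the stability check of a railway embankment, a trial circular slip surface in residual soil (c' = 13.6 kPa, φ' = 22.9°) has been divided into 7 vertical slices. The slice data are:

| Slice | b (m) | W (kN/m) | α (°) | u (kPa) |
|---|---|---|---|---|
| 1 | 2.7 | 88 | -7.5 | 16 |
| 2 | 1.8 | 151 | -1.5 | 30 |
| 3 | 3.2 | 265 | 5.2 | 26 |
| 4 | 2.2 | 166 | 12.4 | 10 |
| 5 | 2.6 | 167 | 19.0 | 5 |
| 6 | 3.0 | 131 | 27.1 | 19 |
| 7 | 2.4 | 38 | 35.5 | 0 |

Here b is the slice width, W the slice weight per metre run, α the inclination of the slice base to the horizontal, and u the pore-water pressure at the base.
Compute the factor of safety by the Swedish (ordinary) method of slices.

FS = 3.05

Ordinary method of slices: FS = Σ[c'·Δl_i + (W_i cosα_i − u_i·Δl_i)·tanφ'] / Σ W_i sinα_i, with Δl_i = b_i / cosα_i.
Slice 1: Δl = 2.7/cos(-7.5°) = 2.723 m; N'_1 = 88·cos(-7.5°) − 16·2.723 = 43.7; c'Δl = 37.04; W sinα = -11.5
Slice 2: Δl = 1.8/cos(-1.5°) = 1.801 m; N'_2 = 151·cos(-1.5°) − 30·1.801 = 96.9; c'Δl = 24.49; W sinα = -4.0
Slice 3: Δl = 3.2/cos5.2° = 3.213 m; N'_3 = 265·cos5.2° − 26·3.213 = 180.4; c'Δl = 43.70; W sinα = 24.0
Slice 4: Δl = 2.2/cos12.4° = 2.253 m; N'_4 = 166·cos12.4° − 10·2.253 = 139.6; c'Δl = 30.63; W sinα = 35.6
Slice 5: Δl = 2.6/cos19.0° = 2.750 m; N'_5 = 167·cos19.0° − 5·2.750 = 144.2; c'Δl = 37.40; W sinα = 54.4
Slice 6: Δl = 3.0/cos27.1° = 3.370 m; N'_6 = 131·cos27.1° − 19·3.370 = 52.6; c'Δl = 45.83; W sinα = 59.7
Slice 7: Δl = 2.4/cos35.5° = 2.948 m; N'_7 = 38·cos35.5° − 0·2.948 = 30.9; c'Δl = 40.09; W sinα = 22.1
Σc'Δl = 259.2 kN/m; ΣN' = 688.2 kN/m; ΣW sinα = 180.3 kN/m
Resisting = 259.2 + 688.2·tan22.9° = 259.2 + 290.7 = 549.9 kN/m
FS = 549.9 / 180.3 = 3.049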